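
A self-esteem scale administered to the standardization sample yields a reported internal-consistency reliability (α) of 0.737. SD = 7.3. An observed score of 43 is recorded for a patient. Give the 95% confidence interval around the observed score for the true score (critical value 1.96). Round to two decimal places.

[35.66, 50.34]

SEM = 7.3000 × √(1 − 0.7370) = 7.3000 × √0.2630 ≈ 7.3000 × 0.5128 ≈ 3.7437
Margin = 1.96 × 3.7437 ≈ 7.3376
95% CI: 43 ± 7.3376 = [35.6624, 50.3376]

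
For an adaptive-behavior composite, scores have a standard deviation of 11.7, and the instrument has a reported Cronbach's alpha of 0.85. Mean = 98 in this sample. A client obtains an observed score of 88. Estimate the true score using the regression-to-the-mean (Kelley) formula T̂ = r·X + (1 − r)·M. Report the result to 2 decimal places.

89.50

Estimated true score = 0.8500·88 + (1 − 0.8500)·98 ≈ 89.5000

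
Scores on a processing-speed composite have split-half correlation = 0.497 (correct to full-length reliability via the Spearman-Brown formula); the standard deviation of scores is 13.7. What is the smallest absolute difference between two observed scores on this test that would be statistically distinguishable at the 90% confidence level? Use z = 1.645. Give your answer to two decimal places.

18.47

Full-length reliability (Spearman-Brown) = 2(0.497)/(1+0.497) ≈ 0.6640
SEM = 13.7000 × √(1 − 0.6640) = 13.7000 × √0.3360 ≈ 13.7000 × 0.5797 ≈ 7.9413
Standard error of the difference = 7.9413·√2 ≈ 11.2307
Smallest detectable difference = 1.645×11.2307 ≈ 18.4746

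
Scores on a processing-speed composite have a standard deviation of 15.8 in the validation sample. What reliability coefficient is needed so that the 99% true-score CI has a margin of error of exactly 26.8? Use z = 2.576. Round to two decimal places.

0.57

Required SEM = 26.8 / 2.576 ≃ 10.404
r = 1 − (SEM / SD)² = 1 − (10.404 / 15.8)² ≃ 1 − 0.434 ≃ 0.566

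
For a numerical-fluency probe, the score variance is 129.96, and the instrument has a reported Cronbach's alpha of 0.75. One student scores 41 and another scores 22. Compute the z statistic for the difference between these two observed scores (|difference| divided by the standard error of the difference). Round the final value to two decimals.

2.36

σ = 129.96^(1/2) = 11.4000
The standard error of measurement is 11.4000·√(1 − 0.7500) ≈ 11.4000·0.5000 ≈ 5.7000.
Standard error of the difference = 5.7000·√2 ≈ 8.0610
z = 19 / 8.0610 ≈ 2.3570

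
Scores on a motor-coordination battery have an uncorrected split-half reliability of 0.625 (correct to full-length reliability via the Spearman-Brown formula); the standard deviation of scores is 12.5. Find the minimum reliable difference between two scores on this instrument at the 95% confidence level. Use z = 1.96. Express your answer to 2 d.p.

16.64

Full-length reliability (Spearman-Brown) = 2(0.625)/(1+0.625) ≃ 0.769
SEM = 12.500 · √(1 − 0.769) = 12.500 · √0.231 ≃ 12.500 · 0.480 ≃ 6.005
SE_diff = √2 · SEM ≃ 8.492
Smallest detectable difference = 1.96·8.492 ≃ 16.644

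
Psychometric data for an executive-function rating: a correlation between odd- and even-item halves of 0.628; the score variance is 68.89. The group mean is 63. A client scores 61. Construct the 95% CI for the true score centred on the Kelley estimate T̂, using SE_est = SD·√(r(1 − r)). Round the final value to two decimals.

[54.63, 68.29]

SD = √68.89 = 8.30000
Full-length reliability (Spearman-Brown) = 2(0.628)/(1+0.628) ≃ 0.77150
T̂ = 0.77150(61) + 0.22850(63) ≃ 61.45700
SE_est = SD · √(r(1 − r)) = 8.30000 · √0.17629 ≃ 8.30000 · 0.41987 ≃ 3.48490
CI = 61.45700 ± 1.96 · 3.48490 → [54.62660, 68.28740]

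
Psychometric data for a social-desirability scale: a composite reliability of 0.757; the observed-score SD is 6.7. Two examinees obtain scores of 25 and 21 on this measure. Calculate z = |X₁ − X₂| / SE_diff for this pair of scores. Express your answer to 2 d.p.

SEM = 6.70000·√(1 − 0.75700) ≈ 3.30277
SE_diff = SEM · √2 ≈ 3.30277 · 1.41421 ≈ 4.67082
z = 4 / 4.67082 ≈ 0.85638

0.86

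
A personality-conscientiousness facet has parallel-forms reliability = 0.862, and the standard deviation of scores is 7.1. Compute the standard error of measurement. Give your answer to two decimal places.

SEM = 7.1000*√(1 − 0.8620) ≈ 2.6375

2.64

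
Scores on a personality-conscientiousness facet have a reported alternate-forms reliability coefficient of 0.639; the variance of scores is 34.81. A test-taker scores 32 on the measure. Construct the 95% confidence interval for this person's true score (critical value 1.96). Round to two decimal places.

σ = 34.81^(1/2) = 5.900
SEM = 5.900 · √(1 − 0.639) = 5.900 · √0.361 ≈ 5.900 · 0.601 ≈ 3.545
1.96 · SEM ≈ 6.948
95% CI: 32 ± 6.948 = [25.052, 38.948]

[25.05, 38.95]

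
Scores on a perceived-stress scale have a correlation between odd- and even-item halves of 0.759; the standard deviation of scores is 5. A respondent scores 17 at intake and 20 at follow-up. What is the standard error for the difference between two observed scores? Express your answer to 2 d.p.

r_full = 2·0.759 / (1 + 0.759) ≈ 0.8630
SEM = 5.0000*√(1 − 0.8630) ≈ 1.8507
SE_diff = SEM * √2 ≈ 1.8507 * 1.4142 ≈ 2.6173

2.62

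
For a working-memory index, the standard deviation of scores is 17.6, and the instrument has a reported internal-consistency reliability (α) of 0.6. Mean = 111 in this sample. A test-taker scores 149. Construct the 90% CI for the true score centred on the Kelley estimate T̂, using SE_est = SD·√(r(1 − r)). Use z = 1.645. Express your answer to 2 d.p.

T̂ = 0.6000(149) + 0.4000(111) ≃ 133.8000
SE_est = SD · √(r(1 − r)) = 17.6000 · √0.2400 ≃ 17.6000 · 0.4899 ≃ 8.6222
90% CI: 133.8000 ± 14.1835 ≃ (119.6165, 147.9835)

[119.62, 147.98]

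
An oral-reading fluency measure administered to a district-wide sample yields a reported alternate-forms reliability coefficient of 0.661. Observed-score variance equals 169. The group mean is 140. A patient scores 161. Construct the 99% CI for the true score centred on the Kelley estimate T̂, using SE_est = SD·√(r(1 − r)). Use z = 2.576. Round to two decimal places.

[138.03, 169.73]

σ = 169^(1/2) = 13.0000
T̂ = r·X + (1 − r)·M = 0.6610*161 + 0.3390*140 = 106.4210 + 47.4600 ≃ 153.8810
SE_est = 13.0000·√[r(1 − r)] ≃ 6.1538
CI = 153.8810 ± 2.576 * 6.1538 → [138.0288, 169.7332]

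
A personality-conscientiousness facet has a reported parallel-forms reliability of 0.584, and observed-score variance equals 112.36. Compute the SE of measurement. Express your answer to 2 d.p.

SD = √112.36 = 10.600
The standard error of measurement is 10.600×√(1 − 0.584) ≈ 10.600×0.645 ≈ 6.837.

6.84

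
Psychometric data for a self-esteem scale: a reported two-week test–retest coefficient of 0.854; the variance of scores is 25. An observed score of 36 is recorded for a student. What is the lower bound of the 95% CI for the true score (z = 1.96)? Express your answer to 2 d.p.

SD = √25 ≈ 5.0000
SEM = 5.0000 * √(1 − 0.8540) = 5.0000 * √0.1460 ≈ 5.0000 * 0.3821 ≈ 1.9105
1.96 * SEM ≈ 3.7446
Lower limit = 36 − 3.7446 ≈ 32.2554

32.26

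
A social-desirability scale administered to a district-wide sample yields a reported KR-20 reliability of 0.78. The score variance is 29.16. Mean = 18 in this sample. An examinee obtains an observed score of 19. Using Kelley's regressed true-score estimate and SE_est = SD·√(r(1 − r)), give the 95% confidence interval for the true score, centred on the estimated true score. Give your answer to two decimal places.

[14.40, 23.16]

σ = 29.16^(1/2) = 5.400
Estimated true score = 0.780·19 + (1 − 0.780)·18 ≈ 18.780
SE_est = SD · √(r(1 − r)) = 5.400 · √0.172 ≈ 5.400 · 0.414 ≈ 2.237
95% CI: 18.780 ± 4.384 ≈ (14.396, 23.164)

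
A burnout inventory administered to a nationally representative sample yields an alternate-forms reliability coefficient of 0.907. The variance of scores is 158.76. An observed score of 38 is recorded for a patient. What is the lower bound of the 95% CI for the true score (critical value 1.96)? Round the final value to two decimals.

30.47

SD = √158.76 ≈ 12.6000
SEM = 12.6000*√(1 − 0.9070) ≈ 3.8425
Margin = 1.96 * 3.8425 ≈ 7.5313
Lower limit = 38 − 7.5313 ≈ 30.4687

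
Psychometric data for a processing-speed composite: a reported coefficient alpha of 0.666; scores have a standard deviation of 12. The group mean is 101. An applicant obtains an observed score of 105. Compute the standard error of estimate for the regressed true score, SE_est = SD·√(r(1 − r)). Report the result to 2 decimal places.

5.66

SE_est = SD * √(r(1 − r)) = 12.000 * √0.222 ≈ 12.000 * 0.472 ≈ 5.660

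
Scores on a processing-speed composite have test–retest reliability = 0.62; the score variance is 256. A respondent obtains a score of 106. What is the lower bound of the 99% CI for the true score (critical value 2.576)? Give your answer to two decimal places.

σ = 256^(1/2) = 16.000
SEM = 16.000·√(1 − 0.620) ≈ 9.863
Margin = 2.576 · 9.863 ≈ 25.407
Lower bound: 106 − 25.407 = 80.593

80.59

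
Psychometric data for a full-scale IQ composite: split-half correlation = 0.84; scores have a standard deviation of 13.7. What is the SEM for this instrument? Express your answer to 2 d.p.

4.04

r_full = 2·0.84 / (1 + 0.84) ≈ 0.913
SEM = 13.700·√(1 − 0.913) ≈ 4.040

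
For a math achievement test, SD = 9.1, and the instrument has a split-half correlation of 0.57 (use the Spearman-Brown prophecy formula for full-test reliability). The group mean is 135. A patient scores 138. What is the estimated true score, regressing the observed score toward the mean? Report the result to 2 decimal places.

137.18

Full-length reliability (Spearman-Brown) = 2(0.57)/(1+0.57) ≈ 0.7261
T̂ = 0.7261(138) + 0.2739(135) ≈ 137.1783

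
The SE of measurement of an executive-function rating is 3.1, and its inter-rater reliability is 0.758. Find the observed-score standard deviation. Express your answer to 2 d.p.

SD = 3.1 / √(1 − 0.758) ≈ 6.302

6.30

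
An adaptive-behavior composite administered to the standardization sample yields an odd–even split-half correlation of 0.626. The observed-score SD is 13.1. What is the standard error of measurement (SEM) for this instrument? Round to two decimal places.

r_full = 2·0.626 / (1 + 0.626) ≈ 0.7700
The standard error of measurement is 13.1000*√(1 − 0.7700) ≈ 13.1000*0.4796 ≈ 6.2827.

6.28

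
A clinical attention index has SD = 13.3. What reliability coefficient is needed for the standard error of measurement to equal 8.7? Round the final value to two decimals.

Required reliability = 1 − (SEM/SD)² = 1 − 0.428 ≈ 0.572

0.57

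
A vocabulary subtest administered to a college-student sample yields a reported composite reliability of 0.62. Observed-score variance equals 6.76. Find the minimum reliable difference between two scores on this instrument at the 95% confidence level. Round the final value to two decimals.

4.44

SD = √6.76 = 2.6000
SEM = 2.6000*√(1 − 0.6200) ≃ 1.6027
SE_diff = SEM * √2 ≃ 1.6027 * 1.4142 ≃ 2.2666
Minimum reliable difference = 1.96 * SE_diff ≃ 1.96 * 2.2666 ≃ 4.4426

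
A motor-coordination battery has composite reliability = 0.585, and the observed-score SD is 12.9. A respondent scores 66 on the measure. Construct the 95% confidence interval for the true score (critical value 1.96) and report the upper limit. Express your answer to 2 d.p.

82.29

SEM = 12.9000 · √(1 − 0.5850) = 12.9000 · √0.4150 ≈ 12.9000 · 0.6442 ≈ 8.3102
Half-width = 1.96·8.3102 ≈ 16.2881
Upper limit = 66 + 16.2881 ≈ 82.2881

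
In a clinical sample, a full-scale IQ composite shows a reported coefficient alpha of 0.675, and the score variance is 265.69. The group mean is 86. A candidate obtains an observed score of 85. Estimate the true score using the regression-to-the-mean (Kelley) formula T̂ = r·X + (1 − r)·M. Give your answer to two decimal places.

Estimated true score = 0.6750·85 + (1 − 0.6750)·86 ≈ 85.3250

85.33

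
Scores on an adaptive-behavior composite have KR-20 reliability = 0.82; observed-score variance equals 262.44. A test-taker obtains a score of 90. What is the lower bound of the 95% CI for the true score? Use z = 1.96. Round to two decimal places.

76.53

SD = √262.44 = 16.2000
SEM = 16.2000 * √(1 − 0.8200) = 16.2000 * √0.1800 ≈ 16.2000 * 0.4243 ≈ 6.8731
Half-width = 1.96*6.8731 ≈ 13.4712
Lower bound: 90 − 13.4712 = 76.5288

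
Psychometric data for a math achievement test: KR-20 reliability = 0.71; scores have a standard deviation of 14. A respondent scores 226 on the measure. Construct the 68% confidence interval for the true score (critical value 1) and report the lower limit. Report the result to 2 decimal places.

SEM = 14.0000*√(1 − 0.7100) ≃ 7.5392
1 * SEM ≃ 7.5392
Lower bound: 226 − 7.5392 = 218.4608

218.46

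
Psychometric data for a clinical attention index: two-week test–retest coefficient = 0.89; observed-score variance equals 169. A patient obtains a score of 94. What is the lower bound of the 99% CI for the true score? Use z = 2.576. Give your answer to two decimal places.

82.89

SD = √169 ≈ 13.0000
SEM = 13.0000 · √(1 − 0.8900) = 13.0000 · √0.1100 ≈ 13.0000 · 0.3317 ≈ 4.3116
2.576 · SEM ≈ 11.1067
Lower bound: 94 − 11.1067 = 82.8933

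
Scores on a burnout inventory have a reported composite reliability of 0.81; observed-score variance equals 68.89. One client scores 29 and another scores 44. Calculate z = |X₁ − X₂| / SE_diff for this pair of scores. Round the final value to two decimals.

SD = √68.89 ≈ 8.3000
SEM = 8.3000×√(1 − 0.8100) ≈ 3.6179
SE_diff = √2 × SEM ≈ 5.1165
z = 15 / 5.1165 ≈ 2.9317

2.93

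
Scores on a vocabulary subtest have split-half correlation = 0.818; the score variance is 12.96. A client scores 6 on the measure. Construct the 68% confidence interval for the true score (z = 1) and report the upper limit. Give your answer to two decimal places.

σ = 12.96^(1/2) = 3.600
Full-length reliability (Spearman-Brown) = 2(0.818)/(1+0.818) ≈ 0.900
The standard error of measurement is 3.600*√(1 − 0.900) ≈ 3.600*0.316 ≈ 1.139.
Half-width = 1*1.139 ≈ 1.139
Upper bound: 6 + 1.139 = 7.139

7.14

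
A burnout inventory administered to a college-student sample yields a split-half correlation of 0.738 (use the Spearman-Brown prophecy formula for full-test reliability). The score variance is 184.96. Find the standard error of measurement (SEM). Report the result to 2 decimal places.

5.28

SD = √184.96 ≃ 13.600
Full-length reliability (Spearman-Brown) = 2(0.738)/(1+0.738) ≃ 0.849
SEM = 13.600*√(1 − 0.849) ≃ 5.280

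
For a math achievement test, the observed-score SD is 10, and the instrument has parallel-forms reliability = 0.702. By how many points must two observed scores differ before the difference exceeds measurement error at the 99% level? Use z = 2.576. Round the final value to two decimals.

19.89

SEM = 10.000×√(1 − 0.702) ≈ 5.459
SE_diff = √2 × SEM ≈ 7.720
Minimum reliable difference = 2.576 × SE_diff ≈ 2.576 × 7.720 ≈ 19.887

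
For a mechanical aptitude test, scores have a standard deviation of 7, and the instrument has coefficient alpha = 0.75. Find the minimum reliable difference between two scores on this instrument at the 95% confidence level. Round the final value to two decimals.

9.70

SEM = 7.0000 * √(1 − 0.7500) = 7.0000 * √0.2500 ≈ 7.0000 * 0.5000 ≈ 3.5000
SE_diff = √2 * SEM ≈ 4.9497
Minimum reliable difference = 1.96 * SE_diff ≈ 1.96 * 4.9497 ≈ 9.7015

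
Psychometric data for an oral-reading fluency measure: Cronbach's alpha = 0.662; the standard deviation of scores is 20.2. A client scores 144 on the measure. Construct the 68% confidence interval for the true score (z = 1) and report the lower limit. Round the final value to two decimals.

132.26

SEM = 20.200 * √(1 − 0.662) = 20.200 * √0.338 ≃ 20.200 * 0.581 ≃ 11.744
Half-width = 1*11.744 ≃ 11.744
Lower limit = 144 − 11.744 ≃ 132.256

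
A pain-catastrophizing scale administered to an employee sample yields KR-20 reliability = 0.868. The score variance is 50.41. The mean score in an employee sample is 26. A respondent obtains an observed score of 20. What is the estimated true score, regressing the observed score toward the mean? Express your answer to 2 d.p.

20.79

Estimated true score = 0.8680·20 + (1 − 0.8680)·26 ≈ 20.7920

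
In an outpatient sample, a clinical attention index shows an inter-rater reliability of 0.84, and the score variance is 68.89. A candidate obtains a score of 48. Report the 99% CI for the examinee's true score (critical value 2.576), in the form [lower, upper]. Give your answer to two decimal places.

SD = √68.89 = 8.3000
SEM = 8.3000·√(1 − 0.8400) ≃ 3.3200
Margin = 2.576 · 3.3200 ≃ 8.5523
Interval: (39.4477, 56.5523)

[39.45, 56.55]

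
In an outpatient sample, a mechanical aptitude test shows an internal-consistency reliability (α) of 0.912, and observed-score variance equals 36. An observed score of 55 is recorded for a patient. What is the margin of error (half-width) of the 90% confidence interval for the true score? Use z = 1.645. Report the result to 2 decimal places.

2.93

SD = √36 ≃ 6.0000
SEM = 6.0000×√(1 − 0.9120) ≃ 1.7799
Half-width = 1.645×1.7799 ≃ 2.9279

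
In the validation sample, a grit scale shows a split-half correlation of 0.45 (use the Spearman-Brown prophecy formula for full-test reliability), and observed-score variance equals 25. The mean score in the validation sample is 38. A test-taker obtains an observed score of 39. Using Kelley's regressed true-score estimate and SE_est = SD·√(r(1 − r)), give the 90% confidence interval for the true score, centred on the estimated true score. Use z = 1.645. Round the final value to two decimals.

[34.63, 42.61]

σ = 25^(1/2) = 5.000
Full-length reliability (Spearman-Brown) = 2(0.45)/(1+0.45) ≈ 0.621
T̂ = r·X + (1 − r)·M = 0.621*39 + 0.379*38 ≈ 24.207 + 14.414 ≈ 38.621
SE_est = 5.000·√[r(1 − r)] ≈ 2.426
CI = 38.621 ± 1.645 * 2.426 → [34.630, 42.612]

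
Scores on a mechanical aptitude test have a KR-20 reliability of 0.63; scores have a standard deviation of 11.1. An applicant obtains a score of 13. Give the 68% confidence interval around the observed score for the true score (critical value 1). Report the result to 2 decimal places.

[6.25, 19.75]

SEM = 11.100 · √(1 − 0.630) = 11.100 · √0.370 ≈ 11.100 · 0.608 ≈ 6.752
Half-width = 1·6.752 ≈ 6.752
Interval: (6.248, 19.752)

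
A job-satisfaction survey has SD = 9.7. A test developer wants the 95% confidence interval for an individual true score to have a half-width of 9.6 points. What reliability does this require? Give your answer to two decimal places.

0.75

SEM needed = half-width / z = 9.6/1.96 ≈ 4.89796
Required reliability = 1 − (SEM/SD)² = 1 − 0.25497 ≈ 0.74503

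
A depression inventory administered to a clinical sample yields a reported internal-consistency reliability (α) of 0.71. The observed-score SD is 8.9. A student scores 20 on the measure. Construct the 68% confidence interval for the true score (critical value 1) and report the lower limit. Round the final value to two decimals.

The standard error of measurement is 8.900×√(1 − 0.710) ≈ 8.900×0.539 ≈ 4.793.
1 × SEM ≈ 4.793
Lower bound: 20 − 4.793 = 15.207

15.21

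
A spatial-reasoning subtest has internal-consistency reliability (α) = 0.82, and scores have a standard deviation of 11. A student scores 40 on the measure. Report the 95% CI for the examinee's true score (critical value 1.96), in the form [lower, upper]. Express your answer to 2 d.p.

[30.85, 49.15]

SEM = 11.000 · √(1 − 0.820) = 11.000 · √0.180 ≈ 11.000 · 0.424 ≈ 4.667
Margin = 1.96 · 4.667 ≈ 9.147
CI = 40 ± 9.147 → [30.853, 49.147]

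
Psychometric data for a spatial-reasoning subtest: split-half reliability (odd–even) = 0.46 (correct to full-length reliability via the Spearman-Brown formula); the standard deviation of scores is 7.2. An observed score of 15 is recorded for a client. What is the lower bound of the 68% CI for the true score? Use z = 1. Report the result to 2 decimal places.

10.62

Spearman-Brown: r = 2(0.46) / (1 + 0.46) = 0.92000 / 1.46000 ≈ 0.63014
SEM = 7.20000 × √(1 − 0.63014) = 7.20000 × √0.36986 ≈ 7.20000 × 0.60816 ≈ 4.37878
Margin = 1 × 4.37878 ≈ 4.37878
Lower bound: 15 − 4.37878 = 10.62122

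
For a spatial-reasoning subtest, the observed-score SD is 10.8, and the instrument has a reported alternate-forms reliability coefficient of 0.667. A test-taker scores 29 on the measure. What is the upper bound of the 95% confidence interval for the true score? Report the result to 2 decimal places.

SEM = 10.800 * √(1 − 0.667) = 10.800 * √0.333 ≃ 10.800 * 0.577 ≃ 6.232
Margin = 1.96 * 6.232 ≃ 12.215
Upper limit = 29 + 12.215 ≃ 41.215

41.22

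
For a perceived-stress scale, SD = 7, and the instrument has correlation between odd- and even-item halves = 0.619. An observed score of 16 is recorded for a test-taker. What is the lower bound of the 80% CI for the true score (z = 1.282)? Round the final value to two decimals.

r_full = 2·0.619 / (1 + 0.619) ≃ 0.7647
SEM = 7.0000*√(1 − 0.7647) ≃ 3.3958
Half-width = 1.282*3.3958 ≃ 4.3534
Lower limit = 16 − 4.3534 ≃ 11.6466

11.65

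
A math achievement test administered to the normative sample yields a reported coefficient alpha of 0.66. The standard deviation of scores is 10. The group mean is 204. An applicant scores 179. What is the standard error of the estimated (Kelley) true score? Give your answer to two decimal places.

4.74

SE_est = 10.000·√(0.660·0.340) ≈ 4.737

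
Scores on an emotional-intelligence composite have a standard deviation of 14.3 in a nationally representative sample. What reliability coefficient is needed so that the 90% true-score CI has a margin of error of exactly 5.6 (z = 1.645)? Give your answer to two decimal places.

0.94

Required SEM = 5.6 / 1.645 ≈ 3.404
Required reliability = 1 − (SEM/SD)² = 1 − 0.057 ≈ 0.943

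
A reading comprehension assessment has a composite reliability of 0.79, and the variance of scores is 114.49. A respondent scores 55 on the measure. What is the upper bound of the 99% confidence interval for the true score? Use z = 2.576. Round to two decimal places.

σ = 114.49^(1/2) = 10.7000
The standard error of measurement is 10.7000×√(1 − 0.7900) ≃ 10.7000×0.4583 ≃ 4.9034.
Half-width = 2.576×4.9034 ≃ 12.6310
Upper limit = 55 + 12.6310 ≃ 67.6310

67.63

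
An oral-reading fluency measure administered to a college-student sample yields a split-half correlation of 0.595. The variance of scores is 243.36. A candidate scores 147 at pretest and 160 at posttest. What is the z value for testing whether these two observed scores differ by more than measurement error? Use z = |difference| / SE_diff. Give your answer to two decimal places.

SD = √243.36 ≈ 15.600
Full-length reliability (Spearman-Brown) = 2(0.595)/(1+0.595) ≈ 0.746
The standard error of measurement is 15.600·√(1 − 0.746) ≈ 15.600·0.504 ≈ 7.861.
SE_diff = √2 · SEM ≈ 11.117
z = |147 − 160| / 11.117 = 13 / 11.117 ≈ 1.169

1.17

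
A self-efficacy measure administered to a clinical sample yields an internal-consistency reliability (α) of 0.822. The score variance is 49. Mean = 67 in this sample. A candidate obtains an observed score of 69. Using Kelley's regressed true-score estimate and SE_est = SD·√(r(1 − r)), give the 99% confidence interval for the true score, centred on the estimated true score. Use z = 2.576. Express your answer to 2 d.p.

[61.75, 75.54]

SD = √49 ≃ 7.000
T̂ = 0.822(69) + 0.178(67) ≃ 68.644
SE_est = SD * √(r(1 − r)) = 7.000 * √0.146 ≃ 7.000 * 0.383 ≃ 2.678
CI = 68.644 ± 2.576 * 2.678 → [61.747, 75.541]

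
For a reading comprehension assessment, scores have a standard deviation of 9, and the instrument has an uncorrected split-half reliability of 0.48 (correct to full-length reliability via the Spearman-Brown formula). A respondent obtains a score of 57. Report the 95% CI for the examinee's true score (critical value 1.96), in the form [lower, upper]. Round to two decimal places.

[46.54, 67.46]

Spearman-Brown: r = 2(0.48) / (1 + 0.48) = 0.96000 / 1.48000 ≈ 0.64865
SEM = 9.00000·√(1 − 0.64865) ≈ 5.33474
1.96 · SEM ≈ 10.45609
95% CI: 57 ± 10.45609 = [46.54391, 67.45609]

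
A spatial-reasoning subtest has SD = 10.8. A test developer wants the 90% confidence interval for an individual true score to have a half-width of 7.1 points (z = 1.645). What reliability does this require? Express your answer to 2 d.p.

0.84

Required SEM = 7.1 / 1.645 ≈ 4.316
r = 1 − (SEM / SD)² = 1 − (4.316 / 10.8)² ≈ 1 − 0.160 ≈ 0.840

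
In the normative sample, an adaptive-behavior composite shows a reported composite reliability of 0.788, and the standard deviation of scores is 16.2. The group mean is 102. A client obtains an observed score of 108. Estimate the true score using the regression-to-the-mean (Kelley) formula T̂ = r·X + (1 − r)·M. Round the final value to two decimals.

106.73

T̂ = 0.78800(108) + 0.21200(102) ≃ 106.72800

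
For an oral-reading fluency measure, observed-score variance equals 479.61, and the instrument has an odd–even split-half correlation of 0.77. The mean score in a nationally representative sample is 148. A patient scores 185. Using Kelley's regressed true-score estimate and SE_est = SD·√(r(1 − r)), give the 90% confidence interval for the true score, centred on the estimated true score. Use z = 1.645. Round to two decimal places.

σ = 479.61^(1/2) = 21.900
Spearman-Brown: r = 2(0.77) / (1 + 0.77) = 1.540 / 1.770 ≈ 0.870
T̂ = r·X + (1 − r)·M = 0.870·185 + 0.130·148 ≈ 160.960 + 19.232 ≈ 180.192
SE_est = SD · √(r(1 − r)) = 21.900 · √0.113 ≈ 21.900 · 0.336 ≈ 7.364
90% CI: 180.192 ± 12.113 ≈ (168.079, 192.305)

[168.08, 192.31]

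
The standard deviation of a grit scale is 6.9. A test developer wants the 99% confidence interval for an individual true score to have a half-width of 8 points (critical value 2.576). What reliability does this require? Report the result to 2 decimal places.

0.80

SEM needed = half-width / z = 8/2.576 ≈ 3.1056
Required reliability = 1 − (SEM/SD)² = 1 − 0.2026 ≈ 0.7974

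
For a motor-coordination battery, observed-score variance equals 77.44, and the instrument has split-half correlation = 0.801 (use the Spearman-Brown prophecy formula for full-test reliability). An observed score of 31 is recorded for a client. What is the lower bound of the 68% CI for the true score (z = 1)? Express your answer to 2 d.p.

SD = √77.44 = 8.8000
Full-length reliability (Spearman-Brown) = 2(0.801)/(1+0.801) ≃ 0.8895
SEM = 8.8000 * √(1 − 0.8895) = 8.8000 * √0.1105 ≃ 8.8000 * 0.3324 ≃ 2.9252
Margin = 1 * 2.9252 ≃ 2.9252
Lower bound: 31 − 2.9252 = 28.0748

28.07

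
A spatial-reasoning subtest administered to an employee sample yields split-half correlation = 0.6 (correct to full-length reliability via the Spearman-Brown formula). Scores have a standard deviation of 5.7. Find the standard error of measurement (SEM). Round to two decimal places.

2.85

Full-length reliability (Spearman-Brown) = 2(0.6)/(1+0.6) ≈ 0.75000
The standard error of measurement is 5.70000·√(1 − 0.75000) ≈ 5.70000·0.50000 ≈ 2.85000.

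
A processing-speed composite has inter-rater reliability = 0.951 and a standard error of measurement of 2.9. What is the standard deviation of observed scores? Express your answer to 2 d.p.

13.10

σ = SEM·(1 − r)^(−1/2) ≈ 2.9·4.518 ≈ 13.101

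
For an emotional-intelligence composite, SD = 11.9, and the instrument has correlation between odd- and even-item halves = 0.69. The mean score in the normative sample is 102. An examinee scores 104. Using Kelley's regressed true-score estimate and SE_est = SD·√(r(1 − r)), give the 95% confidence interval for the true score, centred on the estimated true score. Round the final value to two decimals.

[94.61, 112.66]

Spearman-Brown: r = 2(0.69) / (1 + 0.69) = 1.3800 / 1.6900 ≈ 0.8166
T̂ = 0.8166(104) + 0.1834(102) ≈ 103.6331
SE_est = 11.9000*√(0.8166*0.1834) ≈ 4.6055
CI = 103.6331 ± 1.96 * 4.6055 → [94.6063, 112.6600]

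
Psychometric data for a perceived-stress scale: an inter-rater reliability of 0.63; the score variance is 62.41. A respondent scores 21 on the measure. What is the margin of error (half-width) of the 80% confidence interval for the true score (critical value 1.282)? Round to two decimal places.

6.16

σ = 62.41^(1/2) = 7.900
SEM = 7.900 × √(1 − 0.630) = 7.900 × √0.370 ≈ 7.900 × 0.608 ≈ 4.805
Half-width = 1.282×4.805 ≈ 6.161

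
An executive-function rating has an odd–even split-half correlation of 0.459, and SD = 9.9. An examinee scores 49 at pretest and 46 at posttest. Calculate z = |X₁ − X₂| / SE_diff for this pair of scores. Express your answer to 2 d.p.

0.35

Full-length reliability (Spearman-Brown) = 2(0.459)/(1+0.459) ≈ 0.629
SEM = 9.900 × √(1 − 0.629) = 9.900 × √0.371 ≈ 9.900 × 0.609 ≈ 6.028
SE_diff = SEM × √2 ≈ 6.028 × 1.414 ≈ 8.526
z = |49 − 46| / 8.526 = 3 / 8.526 ≈ 0.352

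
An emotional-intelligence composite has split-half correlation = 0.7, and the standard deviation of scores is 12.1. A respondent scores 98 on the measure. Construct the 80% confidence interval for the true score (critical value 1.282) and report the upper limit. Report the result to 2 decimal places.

104.52

Full-length reliability (Spearman-Brown) = 2(0.7)/(1+0.7) ≃ 0.8235
SEM = 12.1000 · √(1 − 0.8235) = 12.1000 · √0.1765 ≃ 12.1000 · 0.4201 ≃ 5.0830
1.282 · SEM ≃ 6.5164
Upper bound: 98 + 6.5164 = 104.5164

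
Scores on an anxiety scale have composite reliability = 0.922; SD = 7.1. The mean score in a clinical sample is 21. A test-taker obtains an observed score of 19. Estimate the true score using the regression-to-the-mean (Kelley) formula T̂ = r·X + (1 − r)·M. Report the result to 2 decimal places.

19.16

T̂ = r·X + (1 − r)·M = 0.922×19 + 0.078×21 = 17.518 + 1.638 ≈ 19.156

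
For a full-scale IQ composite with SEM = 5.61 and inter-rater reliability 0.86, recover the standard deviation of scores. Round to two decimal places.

σ = SEM·(1 − r)^(−1/2) ≈ 5.61·2.673 ≈ 14.993

14.99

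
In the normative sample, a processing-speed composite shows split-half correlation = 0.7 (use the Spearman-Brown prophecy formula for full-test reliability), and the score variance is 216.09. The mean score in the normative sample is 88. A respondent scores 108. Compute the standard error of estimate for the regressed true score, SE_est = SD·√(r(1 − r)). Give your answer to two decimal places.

5.60

SD = √216.09 = 14.7000
Full-length reliability (Spearman-Brown) = 2(0.7)/(1+0.7) ≈ 0.8235
SE_est = SD · √(r(1 − r)) = 14.7000 · √0.1453 ≈ 14.7000 · 0.3812 ≈ 5.6039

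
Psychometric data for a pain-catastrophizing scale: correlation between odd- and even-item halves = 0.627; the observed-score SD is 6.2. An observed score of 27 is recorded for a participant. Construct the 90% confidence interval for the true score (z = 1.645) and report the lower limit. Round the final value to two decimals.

r_full = 2·0.627 / (1 + 0.627) ≈ 0.77074
SEM = 6.20000 * √(1 − 0.77074) = 6.20000 * √0.22926 ≈ 6.20000 * 0.47881 ≈ 2.96860
1.645 * SEM ≈ 4.88335
Lower bound: 27 − 4.88335 = 22.11665

22.12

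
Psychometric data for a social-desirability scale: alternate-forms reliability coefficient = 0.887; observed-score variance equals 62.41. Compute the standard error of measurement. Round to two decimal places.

2.66

SD = √62.41 ≈ 7.900
SEM = 7.900 × √(1 − 0.887) = 7.900 × √0.113 ≈ 7.900 × 0.336 ≈ 2.656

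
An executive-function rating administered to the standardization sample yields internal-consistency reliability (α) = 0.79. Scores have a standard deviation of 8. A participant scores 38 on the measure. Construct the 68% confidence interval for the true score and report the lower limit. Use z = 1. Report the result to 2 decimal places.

The standard error of measurement is 8.00000·√(1 − 0.79000) ≈ 8.00000·0.45826 ≈ 3.66606.
1 · SEM ≈ 3.66606
Lower limit = 38 − 3.66606 ≈ 34.33394

34.33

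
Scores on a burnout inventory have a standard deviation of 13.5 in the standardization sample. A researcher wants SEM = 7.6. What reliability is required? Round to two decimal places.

Required reliability = 1 − (SEM/SD)² = 1 − 0.3169 ≃ 0.6831

0.68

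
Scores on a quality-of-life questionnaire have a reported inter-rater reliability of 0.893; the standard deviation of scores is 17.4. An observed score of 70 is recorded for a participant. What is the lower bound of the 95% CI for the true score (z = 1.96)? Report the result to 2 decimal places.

58.84

SEM = 17.4000×√(1 − 0.8930) ≈ 5.6917
Margin = 1.96 × 5.6917 ≈ 11.1557
Lower limit = 70 − 11.1557 ≈ 58.8443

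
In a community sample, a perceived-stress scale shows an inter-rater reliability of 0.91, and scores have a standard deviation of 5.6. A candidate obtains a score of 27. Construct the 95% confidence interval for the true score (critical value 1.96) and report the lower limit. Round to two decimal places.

SEM = 5.600 × √(1 − 0.910) = 5.600 × √0.090 ≈ 5.600 × 0.300 ≈ 1.680
Margin = 1.96 × 1.680 ≈ 3.293
Lower bound: 27 − 3.293 = 23.707

23.71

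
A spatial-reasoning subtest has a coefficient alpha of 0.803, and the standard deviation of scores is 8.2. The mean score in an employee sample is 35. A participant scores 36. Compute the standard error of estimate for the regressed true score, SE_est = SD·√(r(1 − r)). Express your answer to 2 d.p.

3.26

SE_est = 8.200·√[r(1 − r)] ≈ 3.261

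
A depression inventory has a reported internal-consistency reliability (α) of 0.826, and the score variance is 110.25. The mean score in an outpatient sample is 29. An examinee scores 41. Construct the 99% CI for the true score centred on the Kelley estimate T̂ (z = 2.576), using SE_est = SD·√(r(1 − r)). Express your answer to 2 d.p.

SD = √110.25 ≈ 10.500
Estimated true score = 0.826×41 + (1 − 0.826)×29 ≈ 38.912
SE_est = 10.500×√(0.826×0.174) ≈ 3.981
CI = 38.912 ± 2.576 × 3.981 → [28.658, 49.166]

[28.66, 49.17]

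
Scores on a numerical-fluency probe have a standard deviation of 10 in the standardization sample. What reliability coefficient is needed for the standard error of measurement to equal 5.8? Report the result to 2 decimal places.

r = 1 − (5.80000/10)² ≈ 1 − 0.33640 ≈ 0.66360

0.66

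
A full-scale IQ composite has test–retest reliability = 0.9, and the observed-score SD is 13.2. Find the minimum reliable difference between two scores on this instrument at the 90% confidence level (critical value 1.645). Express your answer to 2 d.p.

SEM = 13.20000 × √(1 − 0.90000) = 13.20000 × √0.10000 ≈ 13.20000 × 0.31623 ≈ 4.17421
SE_diff = SEM × √2 ≈ 4.17421 × 1.41421 ≈ 5.90322
Smallest detectable difference = 1.645×5.90322 ≈ 9.71080

9.71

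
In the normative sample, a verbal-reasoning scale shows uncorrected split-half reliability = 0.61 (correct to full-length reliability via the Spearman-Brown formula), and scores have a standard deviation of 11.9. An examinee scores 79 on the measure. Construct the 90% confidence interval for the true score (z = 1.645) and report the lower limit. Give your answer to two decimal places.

Full-length reliability (Spearman-Brown) = 2(0.61)/(1+0.61) ≈ 0.758
SEM = 11.900 · √(1 − 0.758) = 11.900 · √0.242 ≈ 11.900 · 0.492 ≈ 5.857
Margin = 1.645 · 5.857 ≈ 9.635
Lower limit = 79 − 9.635 ≈ 69.365

69.37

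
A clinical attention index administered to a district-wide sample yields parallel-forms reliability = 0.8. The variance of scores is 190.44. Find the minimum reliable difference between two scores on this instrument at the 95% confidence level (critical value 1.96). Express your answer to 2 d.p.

17.11

SD = √190.44 = 13.80000
SEM = 13.80000 * √(1 − 0.80000) = 13.80000 * √0.20000 ≈ 13.80000 * 0.44721 ≈ 6.17155
Standard error of the difference = 6.17155·√2 ≈ 8.72789
Smallest detectable difference = 1.96*8.72789 ≈ 17.10666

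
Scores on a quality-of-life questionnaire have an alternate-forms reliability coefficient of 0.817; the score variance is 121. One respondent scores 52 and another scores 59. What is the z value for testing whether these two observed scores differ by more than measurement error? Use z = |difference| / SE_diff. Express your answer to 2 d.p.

1.05

σ = 121^(1/2) = 11.0000
The standard error of measurement is 11.0000·√(1 − 0.8170) ≈ 11.0000·0.4278 ≈ 4.7056.
SE_diff = √2 · SEM ≈ 6.6548
z = 7 / 6.6548 ≈ 1.0519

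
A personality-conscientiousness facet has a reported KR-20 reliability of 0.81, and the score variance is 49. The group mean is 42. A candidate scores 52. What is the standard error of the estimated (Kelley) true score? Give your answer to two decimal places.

σ = 49^(1/2) = 7.0000
SE_est = SD * √(r(1 − r)) = 7.0000 * √0.1539 ≈ 7.0000 * 0.3923 ≈ 2.7461

2.75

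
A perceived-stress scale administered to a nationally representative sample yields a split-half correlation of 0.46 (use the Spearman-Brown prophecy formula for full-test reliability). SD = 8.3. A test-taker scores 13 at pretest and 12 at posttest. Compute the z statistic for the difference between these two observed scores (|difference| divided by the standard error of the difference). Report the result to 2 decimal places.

Spearman-Brown: r = 2(0.46) / (1 + 0.46) = 0.920 / 1.460 ≈ 0.630
SEM = 8.300·√(1 − 0.630) ≈ 5.048
Standard error of the difference = 5.048·√2 ≈ 7.139
z = 1 / 7.139 ≈ 0.140

0.14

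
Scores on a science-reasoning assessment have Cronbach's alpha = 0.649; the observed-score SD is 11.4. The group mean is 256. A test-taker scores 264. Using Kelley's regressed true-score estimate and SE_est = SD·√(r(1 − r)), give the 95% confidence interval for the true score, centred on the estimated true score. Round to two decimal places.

Estimated true score = 0.6490·264 + (1 − 0.6490)·256 ≈ 261.1920
SE_est = SD · √(r(1 − r)) = 11.4000 · √0.2278 ≈ 11.4000 · 0.4773 ≈ 5.4410
95% CI: 261.1920 ± 10.6644 ≈ (250.5276, 271.8564)

[250.53, 271.86]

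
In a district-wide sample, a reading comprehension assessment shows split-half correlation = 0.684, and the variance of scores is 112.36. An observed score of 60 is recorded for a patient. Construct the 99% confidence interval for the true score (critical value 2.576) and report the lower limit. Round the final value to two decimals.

48.17

SD = √112.36 ≈ 10.600
Spearman-Brown: r = 2(0.684) / (1 + 0.684) = 1.368 / 1.684 ≈ 0.812
SEM = 10.600 × √(1 − 0.812) = 10.600 × √0.188 ≈ 10.600 × 0.433 ≈ 4.592
Half-width = 2.576×4.592 ≈ 11.828
Lower limit = 60 − 11.828 ≈ 48.172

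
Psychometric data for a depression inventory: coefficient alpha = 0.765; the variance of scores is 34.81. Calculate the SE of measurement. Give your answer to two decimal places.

SD = √34.81 = 5.900
SEM = 5.900 * √(1 − 0.765) = 5.900 * √0.235 ≈ 5.900 * 0.485 ≈ 2.860

2.86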